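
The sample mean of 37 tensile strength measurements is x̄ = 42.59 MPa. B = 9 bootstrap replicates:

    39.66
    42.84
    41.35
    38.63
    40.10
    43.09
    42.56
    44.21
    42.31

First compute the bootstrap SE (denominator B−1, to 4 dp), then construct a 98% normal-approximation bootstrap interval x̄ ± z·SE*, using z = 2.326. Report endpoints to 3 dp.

Mean of replicates = 41.6389; sum of squared deviations = 26.8789; SE* = √(26.8789/8) = 1.8330
Margin = 2.326 × 1.8330 = 4.2636
Interval: 42.59 ± 4.2636

(38.326, 46.854)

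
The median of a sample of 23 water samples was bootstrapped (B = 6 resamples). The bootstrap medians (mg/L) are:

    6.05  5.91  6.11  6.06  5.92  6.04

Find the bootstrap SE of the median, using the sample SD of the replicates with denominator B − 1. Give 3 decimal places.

Bootstrap SE is the standard deviation of the 6 replicate medians.
Mean of replicates: (6.05 + 5.91 + 6.11 + 6.06 + 5.92 + 6.04) / 6 = 36.0900 / 6 = 6.0150
Sum of squared deviations: (+0.0350)² + (−0.1050)² + (+0.0950)² + (+0.0450)² + (−0.0950)² + (+0.0250)² = 0.0330
Variance = 0.0330 / 5 = 0.0066
SE* = √0.0066

SE* = 0.081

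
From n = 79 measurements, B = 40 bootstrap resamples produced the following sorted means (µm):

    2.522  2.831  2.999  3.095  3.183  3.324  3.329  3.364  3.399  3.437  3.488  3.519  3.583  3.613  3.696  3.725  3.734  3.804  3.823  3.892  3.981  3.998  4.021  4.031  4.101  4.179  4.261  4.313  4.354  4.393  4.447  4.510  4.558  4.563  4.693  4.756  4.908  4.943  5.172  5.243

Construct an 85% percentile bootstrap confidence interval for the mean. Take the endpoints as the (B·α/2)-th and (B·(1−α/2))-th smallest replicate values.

(2.999, 4.908)

α = 0.15; lower rank = 40 × 0.075 = 3; upper rank = 40 × 0.925 = 37.
The 3rd smallest replicate is 2.999; the 37th is 4.908.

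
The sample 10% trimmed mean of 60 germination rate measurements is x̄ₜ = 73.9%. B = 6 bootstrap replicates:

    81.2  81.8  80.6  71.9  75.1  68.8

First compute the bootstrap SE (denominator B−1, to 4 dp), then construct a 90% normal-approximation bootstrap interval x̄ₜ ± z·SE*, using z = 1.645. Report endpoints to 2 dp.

(64.91, 82.89)

Mean of replicates = 76.5667; sum of squared deviations = 149.3733; SE* = √(149.3733/5) = 5.4658
Margin = 1.645 × 5.4658 = 8.991
Interval: 73.9 ± 8.991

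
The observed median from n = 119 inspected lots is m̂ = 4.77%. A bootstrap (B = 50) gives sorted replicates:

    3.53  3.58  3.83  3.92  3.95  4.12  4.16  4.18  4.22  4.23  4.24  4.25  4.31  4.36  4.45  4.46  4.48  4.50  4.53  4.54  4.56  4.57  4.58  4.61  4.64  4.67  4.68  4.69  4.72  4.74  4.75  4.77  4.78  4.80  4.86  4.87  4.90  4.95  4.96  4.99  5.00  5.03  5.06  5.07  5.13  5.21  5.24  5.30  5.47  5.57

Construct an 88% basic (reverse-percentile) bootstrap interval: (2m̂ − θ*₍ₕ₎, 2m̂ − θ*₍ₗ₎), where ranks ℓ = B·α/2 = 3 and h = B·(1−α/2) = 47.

(4.30, 5.71)

Percentile endpoints at ranks 3 and 47: θ*₍3₎ = 3.83, θ*₍47₎ = 5.24.
Basic interval reflects these around m̂:
  lower = 2 × 4.77 − 5.24 = 4.30
  upper = 2 × 4.77 − 3.83 = 5.71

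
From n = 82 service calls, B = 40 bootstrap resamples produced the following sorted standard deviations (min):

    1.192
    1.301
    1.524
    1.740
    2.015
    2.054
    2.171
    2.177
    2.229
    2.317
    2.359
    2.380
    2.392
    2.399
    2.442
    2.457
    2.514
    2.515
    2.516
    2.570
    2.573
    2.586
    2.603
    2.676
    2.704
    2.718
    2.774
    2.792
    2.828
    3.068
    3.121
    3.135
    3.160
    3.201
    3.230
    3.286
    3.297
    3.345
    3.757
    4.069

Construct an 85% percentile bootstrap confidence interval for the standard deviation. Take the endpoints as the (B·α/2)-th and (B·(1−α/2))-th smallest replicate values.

α = 0.15; lower rank = 40 × 0.075 = 3; upper rank = 40 × 0.925 = 37.
The 3rd smallest replicate is 1.524; the 37th is 3.297.

(1.524, 3.297)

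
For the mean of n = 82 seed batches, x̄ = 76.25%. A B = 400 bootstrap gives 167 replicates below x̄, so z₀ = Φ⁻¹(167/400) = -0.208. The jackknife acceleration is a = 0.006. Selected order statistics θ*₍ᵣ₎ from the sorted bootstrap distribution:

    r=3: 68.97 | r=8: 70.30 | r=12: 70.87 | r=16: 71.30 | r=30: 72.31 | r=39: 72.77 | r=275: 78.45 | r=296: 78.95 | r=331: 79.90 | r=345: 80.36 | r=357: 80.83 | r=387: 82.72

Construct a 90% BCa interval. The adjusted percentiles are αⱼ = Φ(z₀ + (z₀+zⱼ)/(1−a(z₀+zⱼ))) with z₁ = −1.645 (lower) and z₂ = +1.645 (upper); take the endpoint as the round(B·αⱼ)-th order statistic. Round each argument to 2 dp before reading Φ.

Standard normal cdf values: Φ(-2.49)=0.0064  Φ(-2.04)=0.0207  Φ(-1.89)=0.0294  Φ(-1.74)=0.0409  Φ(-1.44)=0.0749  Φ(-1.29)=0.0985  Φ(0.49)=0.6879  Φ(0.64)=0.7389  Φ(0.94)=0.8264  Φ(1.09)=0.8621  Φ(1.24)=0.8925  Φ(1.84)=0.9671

Lower: z₀ + z₁ = -0.208 + (-1.645) = -1.853; 1 − a(z₀+z₁) = 1 − (0.006)(-1.853) = 1.0111; argument = -0.208 + (-1.853)/1.0111 = -2.0406 → -2.04.
α₁ = Φ(-2.04) = 0.0207; rank = round(400 × 0.0207) = 8; θ*₍8₎ = 70.30.
Upper: z₀ + z₂ = 1.437; 1 − a(z₀+z₂) = 0.9914; argument = 1.2415 → 1.24; α₂ = 0.8925; rank = 357; θ*₍357₎ = 80.83.

(70.30, 80.83)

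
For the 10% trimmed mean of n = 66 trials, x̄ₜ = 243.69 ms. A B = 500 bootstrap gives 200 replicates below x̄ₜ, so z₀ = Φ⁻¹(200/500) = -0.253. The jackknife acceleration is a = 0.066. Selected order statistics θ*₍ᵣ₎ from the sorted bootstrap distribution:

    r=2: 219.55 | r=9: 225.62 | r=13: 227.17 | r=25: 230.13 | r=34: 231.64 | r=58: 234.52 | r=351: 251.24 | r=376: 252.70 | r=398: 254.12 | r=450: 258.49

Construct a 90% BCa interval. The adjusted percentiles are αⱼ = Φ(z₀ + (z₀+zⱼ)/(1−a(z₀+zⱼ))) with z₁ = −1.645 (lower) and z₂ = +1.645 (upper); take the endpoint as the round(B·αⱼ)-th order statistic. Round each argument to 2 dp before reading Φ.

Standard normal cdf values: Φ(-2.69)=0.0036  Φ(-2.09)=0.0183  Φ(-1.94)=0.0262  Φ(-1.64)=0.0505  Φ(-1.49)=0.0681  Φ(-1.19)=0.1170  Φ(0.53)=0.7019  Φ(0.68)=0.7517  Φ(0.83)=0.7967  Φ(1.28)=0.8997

Lower: z₀ + z₁ = -0.253 + (-1.645) = -1.898; 1 − a(z₀+z₁) = 1 − (0.066)(-1.898) = 1.1253; argument = -0.253 + (-1.898)/1.1253 = -1.9397 → -1.94.
α₁ = Φ(-1.94) = 0.0262; rank = round(500 × 0.0262) = 13; θ*₍13₎ = 227.17.
Upper: z₀ + z₂ = 1.392; 1 − a(z₀+z₂) = 0.9081; argument = 1.2798 → 1.28; α₂ = 0.8997; rank = 450; θ*₍450₎ = 258.49.

(227.17, 258.49)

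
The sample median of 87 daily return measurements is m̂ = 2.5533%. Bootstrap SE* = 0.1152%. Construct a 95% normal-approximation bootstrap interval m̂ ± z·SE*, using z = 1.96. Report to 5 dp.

(2.32751, 2.77909)

Margin = 1.96 × 0.1152 = 0.225792
Interval: 2.5533 ± 0.225792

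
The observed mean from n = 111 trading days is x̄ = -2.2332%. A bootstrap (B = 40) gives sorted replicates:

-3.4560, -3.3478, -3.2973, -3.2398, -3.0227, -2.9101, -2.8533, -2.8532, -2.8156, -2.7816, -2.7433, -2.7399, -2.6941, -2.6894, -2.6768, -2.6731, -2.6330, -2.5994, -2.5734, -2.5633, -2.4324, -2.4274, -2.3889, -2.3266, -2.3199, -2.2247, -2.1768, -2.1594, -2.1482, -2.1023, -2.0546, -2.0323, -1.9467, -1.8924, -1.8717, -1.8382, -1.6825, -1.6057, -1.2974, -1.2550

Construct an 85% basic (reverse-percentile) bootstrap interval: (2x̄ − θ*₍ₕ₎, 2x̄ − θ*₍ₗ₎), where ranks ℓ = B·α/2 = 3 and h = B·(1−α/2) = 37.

Percentile endpoints at ranks 3 and 37: θ*₍3₎ = -3.2973, θ*₍37₎ = -1.6825.
Basic interval reflects these around x̄:
  lower = 2 × -2.2332 − -1.6825 = -2.7839
  upper = 2 × -2.2332 − -3.2973 = -1.1691

(-2.7839, -1.1691)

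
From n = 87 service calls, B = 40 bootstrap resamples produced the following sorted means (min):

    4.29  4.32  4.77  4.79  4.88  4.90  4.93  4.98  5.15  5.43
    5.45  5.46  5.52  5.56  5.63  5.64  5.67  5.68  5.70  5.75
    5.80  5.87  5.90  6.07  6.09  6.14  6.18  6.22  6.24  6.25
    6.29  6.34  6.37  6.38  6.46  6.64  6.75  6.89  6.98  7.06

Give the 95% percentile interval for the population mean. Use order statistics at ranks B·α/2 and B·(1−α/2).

α = 0.05; lower rank = 40 × 0.025 = 1; upper rank = 40 × 0.975 = 39.
The 1st smallest replicate is 4.29; the 39th is 6.98.

(4.29, 6.98)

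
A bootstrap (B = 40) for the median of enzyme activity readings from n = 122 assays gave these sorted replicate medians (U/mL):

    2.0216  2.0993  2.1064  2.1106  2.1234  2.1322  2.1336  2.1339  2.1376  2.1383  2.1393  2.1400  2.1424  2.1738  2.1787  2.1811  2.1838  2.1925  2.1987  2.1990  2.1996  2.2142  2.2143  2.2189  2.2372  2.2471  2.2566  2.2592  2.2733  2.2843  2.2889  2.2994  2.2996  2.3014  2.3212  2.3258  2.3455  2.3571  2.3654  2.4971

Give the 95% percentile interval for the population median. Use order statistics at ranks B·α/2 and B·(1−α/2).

α = 0.05; lower rank = 40 × 0.025 = 1; upper rank = 40 × 0.975 = 39.
The 1st smallest replicate is 2.0216; the 39th is 2.3654.

(2.0216, 2.3654)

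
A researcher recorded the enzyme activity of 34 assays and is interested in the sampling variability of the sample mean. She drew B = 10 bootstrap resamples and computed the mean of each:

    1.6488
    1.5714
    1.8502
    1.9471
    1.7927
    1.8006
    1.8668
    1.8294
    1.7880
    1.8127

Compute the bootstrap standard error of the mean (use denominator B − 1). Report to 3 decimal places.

Bootstrap SE is the standard deviation of the 10 replicate means.
Mean of replicates: (1.6488 + 1.5714 + 1.8502 + 1.9471 + 1.7927 + 1.8006 + 1.8668 + 1.8294 + 1.7880 + 1.8127) / 10 = 17.90770 / 10 = 1.79077
Sum of squared deviations: (−0.14197)² + (−0.21937)² + (+0.05943)² + (+0.15633)² + (+0.00193)² + (+0.00983)² + (+0.07603)² + (+0.03863)² + (−0.00277)² + (+0.02193)² = 0.10411
Variance = 0.10411 / 9 = 0.01157
SE* = √0.01157

SE* = 0.108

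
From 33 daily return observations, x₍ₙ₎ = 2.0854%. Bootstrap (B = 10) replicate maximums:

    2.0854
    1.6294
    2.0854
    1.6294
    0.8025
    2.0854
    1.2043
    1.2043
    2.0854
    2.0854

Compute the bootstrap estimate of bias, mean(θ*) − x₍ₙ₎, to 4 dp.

bias = −0.3957

mean(θ*) = (2.0854 + 1.6294 + 2.0854 + 1.6294 + 0.8025 + 2.0854 + 1.2043 + 1.2043 + 2.0854 + 2.0854) / 10 = 1.68969
bias = 1.68969 − 2.0854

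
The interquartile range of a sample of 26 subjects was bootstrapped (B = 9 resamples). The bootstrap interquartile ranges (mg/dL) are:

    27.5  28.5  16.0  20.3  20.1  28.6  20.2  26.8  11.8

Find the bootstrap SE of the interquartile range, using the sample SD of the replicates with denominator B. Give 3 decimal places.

Bootstrap SE is the standard deviation of the 9 replicate interquartile ranges.
Mean of replicates: (27.5 + 28.5 + 16.0 + 20.3 + 20.1 + 28.6 + 20.2 + 26.8 + 11.8) / 9 = 199.8000 / 9 = 22.2000
Sum of squared deviations: (+5.3000)² + (+6.3000)² + (−6.2000)² + (−1.9000)² + (−2.1000)² + (+6.4000)² + (−2.0000)² + (+4.6000)² + (−10.4000)² = 288.5200
Variance = 288.5200 / 9 = 32.0578
SE* = √32.0578

SE* = 5.662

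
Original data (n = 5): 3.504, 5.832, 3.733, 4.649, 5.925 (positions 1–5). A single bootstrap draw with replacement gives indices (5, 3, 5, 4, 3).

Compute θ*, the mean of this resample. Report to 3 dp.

Resample values: 5.925, 3.733, 5.925, 4.649, 3.733.
Mean = (5.925 + 3.733 + 5.925 + 4.649 + 3.733) / 5 = 23.9650 / 5 = 4.793

θ* = 4.793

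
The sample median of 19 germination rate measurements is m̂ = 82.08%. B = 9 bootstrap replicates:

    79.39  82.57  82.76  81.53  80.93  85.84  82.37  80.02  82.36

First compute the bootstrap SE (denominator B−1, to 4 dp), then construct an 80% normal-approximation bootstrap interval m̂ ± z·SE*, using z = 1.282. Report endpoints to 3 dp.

(79.681, 84.479)

Mean of replicates = 81.9744; sum of squared deviations = 28.0070; SE* = √(28.0070/8) = 1.8711
Margin = 1.282 × 1.8711 = 2.3988
Interval: 82.08 ± 2.3988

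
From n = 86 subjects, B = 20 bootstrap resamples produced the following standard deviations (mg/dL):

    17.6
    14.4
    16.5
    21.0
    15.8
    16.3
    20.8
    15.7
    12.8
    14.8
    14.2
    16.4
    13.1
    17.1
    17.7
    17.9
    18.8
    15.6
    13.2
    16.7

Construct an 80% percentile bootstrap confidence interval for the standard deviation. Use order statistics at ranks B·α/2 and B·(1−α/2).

(13.1, 18.8)

Sorted replicates: 12.8, 13.1, 13.2, 14.2, 14.4, 14.8, 15.6, 15.7, 15.8, 16.3, 16.4, 16.5, 16.7, 17.1, 17.6, 17.7, 17.9, 18.8, 20.8, 21.0
α = 0.20; lower rank = 20 × 0.100 = 2; upper rank = 20 × 0.900 = 18.
The 2nd smallest replicate is 13.1; the 18th is 18.8.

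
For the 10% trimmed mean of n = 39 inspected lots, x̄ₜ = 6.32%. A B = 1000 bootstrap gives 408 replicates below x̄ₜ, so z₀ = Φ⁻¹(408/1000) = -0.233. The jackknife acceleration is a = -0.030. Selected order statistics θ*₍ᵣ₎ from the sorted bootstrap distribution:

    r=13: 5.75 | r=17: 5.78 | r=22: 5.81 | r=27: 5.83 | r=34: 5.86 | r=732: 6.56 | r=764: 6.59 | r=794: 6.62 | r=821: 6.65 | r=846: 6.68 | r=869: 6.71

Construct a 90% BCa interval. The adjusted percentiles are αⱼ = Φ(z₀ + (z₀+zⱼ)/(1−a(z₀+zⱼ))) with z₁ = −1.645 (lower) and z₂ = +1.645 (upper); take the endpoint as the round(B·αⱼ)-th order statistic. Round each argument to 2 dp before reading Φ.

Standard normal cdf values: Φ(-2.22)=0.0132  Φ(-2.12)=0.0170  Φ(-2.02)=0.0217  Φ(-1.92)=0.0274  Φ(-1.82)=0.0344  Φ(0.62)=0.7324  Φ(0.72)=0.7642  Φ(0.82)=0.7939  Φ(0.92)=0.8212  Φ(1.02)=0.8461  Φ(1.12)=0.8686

Lower: z₀ + z₁ = -0.233 + (-1.645) = -1.878; 1 − a(z₀+z₁) = 1 − (-0.030)(-1.878) = 0.9437; argument = -0.233 + (-1.878)/0.9437 = -2.2231 → -2.22.
α₁ = Φ(-2.22) = 0.0132; rank = round(1000 × 0.0132) = 13; θ*₍13₎ = 5.75.
Upper: z₀ + z₂ = 1.412; 1 − a(z₀+z₂) = 1.0424; argument = 1.1216 → 1.12; α₂ = 0.8686; rank = 869; θ*₍869₎ = 6.71.

(5.75, 6.71)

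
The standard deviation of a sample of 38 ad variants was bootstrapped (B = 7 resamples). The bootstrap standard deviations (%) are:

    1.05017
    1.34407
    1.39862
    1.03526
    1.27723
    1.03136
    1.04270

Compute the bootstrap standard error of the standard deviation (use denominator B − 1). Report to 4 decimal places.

SE* = 0.1643

Bootstrap SE is the standard deviation of the 7 replicate standard deviations.
Mean of replicates: (1.05017 + 1.34407 + 1.39862 + 1.03526 + 1.27723 + 1.03136 + 1.04270) / 7 = 8.179410 / 7 = 1.168487
Sum of squared deviations: (−0.118317)² + (+0.175583)² + (+0.230133)² + (−0.133227)² + (+0.108743)² + (−0.137127)² + (−0.125787)² = 0.161990
Variance = 0.161990 / 6 = 0.026998
SE* = √0.026998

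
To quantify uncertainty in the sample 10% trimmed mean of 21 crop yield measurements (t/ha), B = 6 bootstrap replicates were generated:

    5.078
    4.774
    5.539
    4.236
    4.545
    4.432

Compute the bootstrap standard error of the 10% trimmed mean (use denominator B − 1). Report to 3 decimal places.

SE* = 0.477

Bootstrap SE is the standard deviation of the 6 replicate 10% trimmed means.
Mean of replicates: (5.078 + 4.774 + 5.539 + 4.236 + 4.545 + 4.432) / 6 = 28.6040 / 6 = 4.7673
Sum of squared deviations: (+0.3107)² + (+0.0067)² + (+0.7717)² + (−0.5313)² + (−0.2223)² + (−0.3353)² = 1.1362
Variance = 1.1362 / 5 = 0.2272
SE* = √0.2272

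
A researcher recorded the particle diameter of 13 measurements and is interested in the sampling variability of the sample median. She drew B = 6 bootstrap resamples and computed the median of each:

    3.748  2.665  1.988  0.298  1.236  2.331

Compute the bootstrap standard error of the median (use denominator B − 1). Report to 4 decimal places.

SE* = 1.1896

Bootstrap SE is the standard deviation of the 6 replicate medians.
Mean of replicates: (3.748 + 2.665 + 1.988 + 0.298 + 1.236 + 2.331) / 6 = 12.26600 / 6 = 2.04433
Sum of squared deviations: (+1.70367)² + (+0.62067)² + (−0.05633)² + (−1.74633)² + (−0.80833)² + (+0.28667)² = 7.07614
Variance = 7.07614 / 5 = 1.41523
SE* = √1.41523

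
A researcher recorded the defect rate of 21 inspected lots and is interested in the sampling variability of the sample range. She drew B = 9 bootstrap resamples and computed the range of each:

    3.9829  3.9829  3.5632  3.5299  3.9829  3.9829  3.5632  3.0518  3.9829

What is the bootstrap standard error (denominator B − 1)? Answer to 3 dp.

Bootstrap SE is the standard deviation of the 9 replicate ranges.
Mean of replicates: (3.9829 + 3.9829 + 3.5632 + 3.5299 + 3.9829 + 3.9829 + 3.5632 + 3.0518 + 3.9829) / 9 = 33.62260 / 9 = 3.73584
Sum of squared deviations: (+0.24706)² + (+0.24706)² + (−0.17264)² + (−0.20594)² + (+0.24706)² + (+0.24706)² + (−0.17264)² + (−0.68404)² + (+0.24706)² = 0.87512
Variance = 0.87512 / 8 = 0.10939
SE* = √0.10939

SE* = 0.331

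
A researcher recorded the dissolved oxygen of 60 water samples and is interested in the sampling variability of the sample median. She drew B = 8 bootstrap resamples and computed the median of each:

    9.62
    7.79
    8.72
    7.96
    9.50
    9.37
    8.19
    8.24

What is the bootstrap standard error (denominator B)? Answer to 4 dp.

SE* = 0.6872

Bootstrap SE is the standard deviation of the 8 replicate medians.
Mean of replicates: (9.62 + 7.79 + 8.72 + 7.96 + 9.50 + 9.37 + 8.19 + 8.24) / 8 = 69.39000 / 8 = 8.67375
Sum of squared deviations: (+0.94625)² + (−0.88375)² + (+0.04625)² + (−0.71375)² + (+0.82625)² + (+0.69625)² + (−0.48375)² + (−0.43375)² = 3.77759
Variance = 3.77759 / 8 = 0.47220
SE* = √0.47220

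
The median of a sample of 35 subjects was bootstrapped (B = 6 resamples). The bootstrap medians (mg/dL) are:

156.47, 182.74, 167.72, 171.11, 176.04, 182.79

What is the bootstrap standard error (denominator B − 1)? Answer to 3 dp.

Bootstrap SE is the standard deviation of the 6 replicate medians.
Mean of replicates: (156.47 + 182.74 + 167.72 + 171.11 + 176.04 + 182.79) / 6 = 1036.8700 / 6 = 172.8117
Sum of squared deviations: (−16.3417)² + (+9.9283)² + (−5.0917)² + (−1.7017)² + (+3.2283)² + (+9.9783)² = 504.4319
Variance = 504.4319 / 5 = 100.8864
SE* = √100.8864

SE* = 10.044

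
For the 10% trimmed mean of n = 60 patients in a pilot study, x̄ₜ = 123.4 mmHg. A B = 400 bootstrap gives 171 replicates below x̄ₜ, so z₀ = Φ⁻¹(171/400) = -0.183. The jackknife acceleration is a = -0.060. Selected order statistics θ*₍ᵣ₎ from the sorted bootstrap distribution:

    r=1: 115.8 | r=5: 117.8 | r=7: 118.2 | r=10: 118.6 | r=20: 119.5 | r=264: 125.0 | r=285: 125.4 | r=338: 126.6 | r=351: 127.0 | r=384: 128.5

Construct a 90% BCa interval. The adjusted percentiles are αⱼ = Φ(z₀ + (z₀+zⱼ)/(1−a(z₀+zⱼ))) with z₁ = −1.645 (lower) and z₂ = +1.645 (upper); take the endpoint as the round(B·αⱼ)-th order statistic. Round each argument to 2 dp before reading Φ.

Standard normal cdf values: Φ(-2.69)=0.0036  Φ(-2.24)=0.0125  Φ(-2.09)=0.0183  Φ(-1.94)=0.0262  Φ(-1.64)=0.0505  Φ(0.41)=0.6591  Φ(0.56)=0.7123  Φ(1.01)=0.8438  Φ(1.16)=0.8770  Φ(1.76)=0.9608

Lower: z₀ + z₁ = -0.183 + (-1.645) = -1.828; 1 − a(z₀+z₁) = 1 − (-0.060)(-1.828) = 0.8903; argument = -0.183 + (-1.828)/0.8903 = -2.2362 → -2.24.
α₁ = Φ(-2.24) = 0.0125; rank = round(400 × 0.0125) = 5; θ*₍5₎ = 117.8.
Upper: z₀ + z₂ = 1.462; 1 − a(z₀+z₂) = 1.0877; argument = 1.1611 → 1.16; α₂ = 0.8770; rank = 351; θ*₍351₎ = 127.0.

(117.8, 127.0)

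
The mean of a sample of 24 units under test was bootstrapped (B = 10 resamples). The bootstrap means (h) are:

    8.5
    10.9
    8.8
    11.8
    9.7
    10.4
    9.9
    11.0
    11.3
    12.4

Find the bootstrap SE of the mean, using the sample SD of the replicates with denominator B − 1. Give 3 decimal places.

SE* = 1.258

Bootstrap SE is the standard deviation of the 10 replicate means.
Mean of replicates: (8.5 + 10.9 + 8.8 + 11.8 + 9.7 + 10.4 + 9.9 + 11.0 + 11.3 + 12.4) / 10 = 104.7000 / 10 = 10.4700
Sum of squared deviations: (−1.9700)² + (+0.4300)² + (−1.6700)² + (+1.3300)² + (−0.7700)² + (−0.0700)² + (−0.5700)² + (+0.5300)² + (+0.8300)² + (+1.9300)² = 14.2410
Variance = 14.2410 / 9 = 1.5823
SE* = √1.5823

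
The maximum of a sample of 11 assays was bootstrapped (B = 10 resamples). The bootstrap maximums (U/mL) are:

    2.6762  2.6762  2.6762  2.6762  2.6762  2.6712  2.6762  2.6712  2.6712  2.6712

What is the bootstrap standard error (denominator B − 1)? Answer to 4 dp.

SE* = 0.0026

Bootstrap SE is the standard deviation of the 10 replicate maximums.
Mean of replicates: (2.6762 + 2.6762 + 2.6762 + 2.6762 + 2.6762 + 2.6712 + 2.6762 + 2.6712 + 2.6712 + 2.6712) / 10 = 26.742000 / 10 = 2.674200
Sum of squared deviations: (+0.002000)² + (+0.002000)² + (+0.002000)² + (+0.002000)² + (+0.002000)² + (−0.003000)² + (+0.002000)² + (−0.003000)² + (−0.003000)² + (−0.003000)² = 0.000060
Variance = 0.000060 / 9 = 0.000007
SE* = √0.000007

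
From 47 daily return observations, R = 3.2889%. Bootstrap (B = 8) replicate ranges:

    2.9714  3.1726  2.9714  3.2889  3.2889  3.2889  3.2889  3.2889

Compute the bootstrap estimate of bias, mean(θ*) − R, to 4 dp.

mean(θ*) = (2.9714 + 3.1726 + 2.9714 + 3.2889 + 3.2889 + 3.2889 + 3.2889 + 3.2889) / 8 = 3.19499
bias = 3.19499 − 3.2889

bias = −0.0939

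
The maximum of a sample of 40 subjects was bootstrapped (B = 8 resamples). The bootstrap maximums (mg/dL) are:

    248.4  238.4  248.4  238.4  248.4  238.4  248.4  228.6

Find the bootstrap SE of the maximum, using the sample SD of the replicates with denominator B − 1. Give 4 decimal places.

SE* = 7.3876

Bootstrap SE is the standard deviation of the 8 replicate maximums.
Mean of replicates: (248.4 + 238.4 + 248.4 + 238.4 + 248.4 + 238.4 + 248.4 + 228.6) / 8 = 1937.40000 / 8 = 242.17500
Sum of squared deviations: (+6.22500)² + (−3.77500)² + (+6.22500)² + (−3.77500)² + (+6.22500)² + (−3.77500)² + (+6.22500)² + (−13.57500)² = 382.03500
Variance = 382.03500 / 7 = 54.57643
SE* = √54.57643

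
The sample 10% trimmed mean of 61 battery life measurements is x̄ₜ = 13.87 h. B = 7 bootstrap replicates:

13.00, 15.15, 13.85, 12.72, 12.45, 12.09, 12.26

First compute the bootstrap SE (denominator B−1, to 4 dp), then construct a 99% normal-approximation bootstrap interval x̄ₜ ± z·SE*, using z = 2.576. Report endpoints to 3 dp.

Mean of replicates = 13.0743; sum of squared deviations = 7.0630; SE* = √(7.0630/6) = 1.0850
Margin = 2.576 × 1.0850 = 2.7950
Interval: 13.87 ± 2.7950

(11.075, 16.665)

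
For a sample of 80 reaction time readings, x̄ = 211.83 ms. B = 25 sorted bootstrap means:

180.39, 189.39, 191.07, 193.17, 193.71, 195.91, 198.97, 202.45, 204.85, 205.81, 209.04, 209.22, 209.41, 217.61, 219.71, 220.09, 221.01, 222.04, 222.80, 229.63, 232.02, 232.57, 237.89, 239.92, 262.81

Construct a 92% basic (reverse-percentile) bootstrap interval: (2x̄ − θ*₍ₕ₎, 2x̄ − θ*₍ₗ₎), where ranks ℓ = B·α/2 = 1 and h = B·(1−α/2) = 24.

Percentile endpoints at ranks 1 and 24: θ*₍1₎ = 180.39, θ*₍24₎ = 239.92.
Basic interval reflects these around x̄:
  lower = 2 × 211.83 − 239.92 = 183.74
  upper = 2 × 211.83 − 180.39 = 243.27

(183.74, 243.27)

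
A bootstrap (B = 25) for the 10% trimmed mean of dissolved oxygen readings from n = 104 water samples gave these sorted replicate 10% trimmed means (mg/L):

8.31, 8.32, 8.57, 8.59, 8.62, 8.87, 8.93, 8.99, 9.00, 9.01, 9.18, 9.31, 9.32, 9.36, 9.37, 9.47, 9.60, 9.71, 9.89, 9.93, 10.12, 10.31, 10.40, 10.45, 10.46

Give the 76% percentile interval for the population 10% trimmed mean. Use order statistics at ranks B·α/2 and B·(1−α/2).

(8.57, 10.31)

α = 0.24; lower rank = 25 × 0.120 = 3; upper rank = 25 × 0.880 = 22.
The 3rd smallest replicate is 8.57; the 22nd is 10.31.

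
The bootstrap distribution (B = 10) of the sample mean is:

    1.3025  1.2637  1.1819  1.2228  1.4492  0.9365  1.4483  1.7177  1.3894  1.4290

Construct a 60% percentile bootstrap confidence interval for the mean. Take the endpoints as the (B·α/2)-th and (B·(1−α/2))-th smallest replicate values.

(1.1819, 1.4483)

Sorted replicates: 0.9365, 1.1819, 1.2228, 1.2637, 1.3025, 1.3894, 1.4290, 1.4483, 1.4492, 1.7177
α = 0.40; lower rank = 10 × 0.200 = 2; upper rank = 10 × 0.800 = 8.
The 2nd smallest replicate is 1.1819; the 8th is 1.4483.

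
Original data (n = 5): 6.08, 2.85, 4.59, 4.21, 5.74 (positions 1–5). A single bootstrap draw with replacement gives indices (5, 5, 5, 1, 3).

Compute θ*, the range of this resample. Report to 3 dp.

θ* = 1.490

Resample values: 5.74, 5.74, 5.74, 6.08, 4.59.
Range = 6.08 − 4.59 = 1.490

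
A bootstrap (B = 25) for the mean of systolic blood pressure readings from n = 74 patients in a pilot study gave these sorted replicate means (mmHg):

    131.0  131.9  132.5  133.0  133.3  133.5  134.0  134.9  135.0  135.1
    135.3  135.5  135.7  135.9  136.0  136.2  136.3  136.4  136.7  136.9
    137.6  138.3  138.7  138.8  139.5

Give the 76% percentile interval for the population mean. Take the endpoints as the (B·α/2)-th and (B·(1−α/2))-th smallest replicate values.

α = 0.24; lower rank = 25 × 0.120 = 3; upper rank = 25 × 0.880 = 22.
The 3rd smallest replicate is 132.5; the 22nd is 138.3.

(132.5, 138.3)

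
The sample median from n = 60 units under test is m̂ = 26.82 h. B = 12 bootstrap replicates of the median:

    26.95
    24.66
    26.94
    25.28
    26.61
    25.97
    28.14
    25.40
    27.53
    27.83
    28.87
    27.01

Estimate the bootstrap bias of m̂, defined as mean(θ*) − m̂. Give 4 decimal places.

mean(θ*) = (26.95 + 24.66 + 26.94 + 25.28 + 26.61 + 25.97 + 28.14 + 25.40 + 27.53 + 27.83 + 28.87 + 27.01) / 12 = 26.76583
bias = 26.76583 − 26.82

bias = −0.0542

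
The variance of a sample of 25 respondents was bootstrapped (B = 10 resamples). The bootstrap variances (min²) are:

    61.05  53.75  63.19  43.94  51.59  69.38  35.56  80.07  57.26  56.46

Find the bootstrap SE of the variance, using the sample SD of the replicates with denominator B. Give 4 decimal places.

Bootstrap SE is the standard deviation of the 10 replicate variances.
Mean of replicates: (61.05 + 53.75 + 63.19 + 43.94 + 51.59 + 69.38 + 35.56 + 80.07 + 57.26 + 56.46) / 10 = 572.25000 / 10 = 57.22500
Sum of squared deviations: (+3.82500)² + (−3.47500)² + (+5.96500)² + (−13.28500)² + (−5.63500)² + (+12.15500)² + (−21.66500)² + (+22.84500)² + (+0.03500)² + (−0.76500)² = 1410.12865
Variance = 1410.12865 / 10 = 141.01286
SE* = √141.01286

SE* = 11.8749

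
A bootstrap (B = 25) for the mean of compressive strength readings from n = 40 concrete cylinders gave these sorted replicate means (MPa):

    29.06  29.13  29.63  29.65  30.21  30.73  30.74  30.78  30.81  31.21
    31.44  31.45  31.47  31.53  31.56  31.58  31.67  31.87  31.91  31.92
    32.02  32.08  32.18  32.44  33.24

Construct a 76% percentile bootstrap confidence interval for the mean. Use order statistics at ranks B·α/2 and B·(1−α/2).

α = 0.24; lower rank = 25 × 0.120 = 3; upper rank = 25 × 0.880 = 22.
The 3rd smallest replicate is 29.63; the 22nd is 32.08.

(29.63, 32.08)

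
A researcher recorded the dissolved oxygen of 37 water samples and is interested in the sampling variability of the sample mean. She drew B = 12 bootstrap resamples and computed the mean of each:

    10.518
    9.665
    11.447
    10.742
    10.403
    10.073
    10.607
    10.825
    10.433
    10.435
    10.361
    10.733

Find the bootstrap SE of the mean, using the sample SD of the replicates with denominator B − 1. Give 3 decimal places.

Bootstrap SE is the standard deviation of the 12 replicate means.
Mean of replicates: (10.518 + 9.665 + 11.447 + 10.742 + 10.403 + 10.073 + 10.607 + 10.825 + 10.433 + 10.435 + 10.361 + 10.733) / 12 = 126.2420 / 12 = 10.5202
Sum of squared deviations: (−0.0022)² + (−0.8552)² + (+0.9268)² + (+0.2218)² + (−0.1172)² + (−0.4472)² + (+0.0868)² + (+0.3048)² + (−0.0872)² + (−0.0852)² + (−0.1592)² + (+0.2128)² = 2.0392
Variance = 2.0392 / 11 = 0.1854
SE* = √0.1854

SE* = 0.431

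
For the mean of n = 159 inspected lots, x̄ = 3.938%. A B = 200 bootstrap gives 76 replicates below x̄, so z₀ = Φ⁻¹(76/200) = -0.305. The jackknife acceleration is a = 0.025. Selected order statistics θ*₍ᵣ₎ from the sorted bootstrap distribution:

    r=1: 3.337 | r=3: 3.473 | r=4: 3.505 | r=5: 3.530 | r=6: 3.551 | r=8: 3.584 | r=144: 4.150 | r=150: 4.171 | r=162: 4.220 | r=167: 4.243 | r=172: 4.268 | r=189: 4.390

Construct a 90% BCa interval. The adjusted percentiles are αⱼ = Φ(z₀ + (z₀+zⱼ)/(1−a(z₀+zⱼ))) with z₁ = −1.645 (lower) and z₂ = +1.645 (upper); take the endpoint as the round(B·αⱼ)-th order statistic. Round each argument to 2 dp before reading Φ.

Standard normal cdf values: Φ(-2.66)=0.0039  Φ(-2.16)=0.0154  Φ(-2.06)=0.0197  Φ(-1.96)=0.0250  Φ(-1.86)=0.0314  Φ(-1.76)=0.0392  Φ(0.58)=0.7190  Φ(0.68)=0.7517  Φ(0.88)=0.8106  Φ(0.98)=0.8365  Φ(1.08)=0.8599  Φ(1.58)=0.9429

(3.473, 4.268)

Lower: z₀ + z₁ = -0.305 + (-1.645) = -1.950; 1 − a(z₀+z₁) = 1 − (0.025)(-1.950) = 1.0488; argument = -0.305 + (-1.950)/1.0488 = -2.1644 → -2.16.
α₁ = Φ(-2.16) = 0.0154; rank = round(200 × 0.0154) = 3; θ*₍3₎ = 3.473.
Upper: z₀ + z₂ = 1.340; 1 − a(z₀+z₂) = 0.9665; argument = 1.0814 → 1.08; α₂ = 0.8599; rank = 172; θ*₍172₎ = 4.268.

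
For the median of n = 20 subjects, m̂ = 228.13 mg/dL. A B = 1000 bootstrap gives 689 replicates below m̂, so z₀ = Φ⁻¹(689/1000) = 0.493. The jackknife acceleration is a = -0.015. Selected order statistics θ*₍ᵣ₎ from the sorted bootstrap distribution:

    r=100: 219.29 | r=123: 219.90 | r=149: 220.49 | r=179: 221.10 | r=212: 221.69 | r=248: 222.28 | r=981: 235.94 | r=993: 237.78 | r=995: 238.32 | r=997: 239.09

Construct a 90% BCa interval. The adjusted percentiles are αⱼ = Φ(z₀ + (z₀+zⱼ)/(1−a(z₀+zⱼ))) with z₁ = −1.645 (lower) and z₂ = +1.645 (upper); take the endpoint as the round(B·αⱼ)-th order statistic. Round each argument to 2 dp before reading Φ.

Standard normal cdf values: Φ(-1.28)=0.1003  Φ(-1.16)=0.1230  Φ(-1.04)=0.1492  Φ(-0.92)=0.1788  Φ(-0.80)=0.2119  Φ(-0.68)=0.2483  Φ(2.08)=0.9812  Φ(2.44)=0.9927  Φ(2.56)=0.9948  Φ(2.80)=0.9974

(222.28, 238.32)

Lower: z₀ + z₁ = 0.493 + (-1.645) = -1.152; 1 − a(z₀+z₁) = 1 − (-0.015)(-1.152) = 0.9827; argument = 0.493 + (-1.152)/0.9827 = -0.6793 → -0.68.
α₁ = Φ(-0.68) = 0.2483; rank = round(1000 × 0.2483) = 248; θ*₍248₎ = 222.28.
Upper: z₀ + z₂ = 2.138; 1 − a(z₀+z₂) = 1.0321; argument = 2.5646 → 2.56; α₂ = 0.9948; rank = 995; θ*₍995₎ = 238.32.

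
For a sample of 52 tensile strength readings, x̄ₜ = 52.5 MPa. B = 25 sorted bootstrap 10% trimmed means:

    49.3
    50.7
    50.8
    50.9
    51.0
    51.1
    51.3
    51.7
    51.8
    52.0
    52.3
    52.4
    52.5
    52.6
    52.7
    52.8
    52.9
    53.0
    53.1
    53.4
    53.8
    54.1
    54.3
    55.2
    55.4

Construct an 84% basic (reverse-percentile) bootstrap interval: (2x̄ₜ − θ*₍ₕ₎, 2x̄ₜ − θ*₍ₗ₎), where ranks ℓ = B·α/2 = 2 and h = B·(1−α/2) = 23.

(50.7, 54.3)

Percentile endpoints at ranks 2 and 23: θ*₍2₎ = 50.7, θ*₍23₎ = 54.3.
Basic interval reflects these around x̄ₜ:
  lower = 2 × 52.5 − 54.3 = 50.7
  upper = 2 × 52.5 − 50.7 = 54.3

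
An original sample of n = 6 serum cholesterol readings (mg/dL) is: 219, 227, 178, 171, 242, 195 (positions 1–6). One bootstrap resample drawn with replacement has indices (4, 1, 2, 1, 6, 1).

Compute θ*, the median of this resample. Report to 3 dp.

θ* = 219.000

Resample values: 171, 219, 227, 219, 195, 219.
Sorted: 171, 195, 219, 219, 219, 227
Median = average of the two middle values = 219.000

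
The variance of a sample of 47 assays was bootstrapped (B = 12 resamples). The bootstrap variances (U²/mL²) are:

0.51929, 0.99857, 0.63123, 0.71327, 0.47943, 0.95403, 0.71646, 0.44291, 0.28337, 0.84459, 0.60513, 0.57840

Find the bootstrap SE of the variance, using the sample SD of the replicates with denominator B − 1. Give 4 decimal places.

Bootstrap SE is the standard deviation of the 12 replicate variances.
Mean of replicates: (0.51929 + 0.99857 + 0.63123 + 0.71327 + 0.47943 + 0.95403 + 0.71646 + 0.44291 + 0.28337 + 0.84459 + 0.60513 + 0.57840) / 12 = 7.766680 / 12 = 0.647223
Sum of squared deviations: (−0.127933)² + (+0.351347)² + (−0.015993)² + (+0.066047)² + (−0.167793)² + (+0.306807)² + (+0.069237)² + (−0.204313)² + (−0.363853)² + (+0.197367)² + (−0.042093)² + (−0.068823)² = 0.491103
Variance = 0.491103 / 11 = 0.044646
SE* = √0.044646

SE* = 0.2113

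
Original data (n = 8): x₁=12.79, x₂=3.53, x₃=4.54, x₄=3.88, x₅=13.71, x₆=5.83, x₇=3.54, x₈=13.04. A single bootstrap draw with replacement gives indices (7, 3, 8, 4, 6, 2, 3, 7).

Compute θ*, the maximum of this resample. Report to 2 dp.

θ* = 13.04

Resample values: 3.54, 4.54, 13.04, 3.88, 5.83, 3.53, 4.54, 3.54.
Maximum = 13.04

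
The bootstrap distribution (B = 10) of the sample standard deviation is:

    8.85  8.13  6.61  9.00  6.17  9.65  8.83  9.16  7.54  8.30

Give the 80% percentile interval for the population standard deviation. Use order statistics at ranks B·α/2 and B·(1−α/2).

Sorted replicates: 6.17, 6.61, 7.54, 8.13, 8.30, 8.83, 8.85, 9.00, 9.16, 9.65
α = 0.20; lower rank = 10 × 0.100 = 1; upper rank = 10 × 0.900 = 9.
The 1st smallest replicate is 6.17; the 9th is 9.16.

(6.17, 9.16)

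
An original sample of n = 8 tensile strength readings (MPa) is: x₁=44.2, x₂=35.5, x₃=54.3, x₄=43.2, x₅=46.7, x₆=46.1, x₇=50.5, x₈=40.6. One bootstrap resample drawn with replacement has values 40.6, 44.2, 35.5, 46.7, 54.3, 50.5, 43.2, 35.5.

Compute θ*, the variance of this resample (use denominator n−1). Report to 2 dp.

θ* = 44.58

Mean = 43.8125; sum of squared deviations = 312.0887
s² = 312.0887 / 7 = 44.5841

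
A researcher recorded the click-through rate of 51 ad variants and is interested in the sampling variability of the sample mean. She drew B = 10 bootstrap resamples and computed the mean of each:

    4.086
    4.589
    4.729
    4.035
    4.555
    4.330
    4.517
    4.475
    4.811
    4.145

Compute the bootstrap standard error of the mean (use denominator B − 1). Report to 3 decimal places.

SE* = 0.269

Bootstrap SE is the standard deviation of the 10 replicate means.
Mean of replicates: (4.086 + 4.589 + 4.729 + 4.035 + 4.555 + 4.330 + 4.517 + 4.475 + 4.811 + 4.145) / 10 = 44.2720 / 10 = 4.4272
Sum of squared deviations: (−0.3412)² + (+0.1618)² + (+0.3018)² + (−0.3922)² + (+0.1278)² + (−0.0972)² + (+0.0898)² + (+0.0478)² + (+0.3838)² + (−0.2822)² = 0.6506
Variance = 0.6506 / 9 = 0.0723
SE* = √0.0723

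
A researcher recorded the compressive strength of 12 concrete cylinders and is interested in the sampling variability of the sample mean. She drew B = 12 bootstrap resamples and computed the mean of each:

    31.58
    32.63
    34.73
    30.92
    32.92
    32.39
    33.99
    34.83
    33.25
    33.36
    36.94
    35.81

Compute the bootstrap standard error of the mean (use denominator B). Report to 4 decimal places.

Bootstrap SE is the standard deviation of the 12 replicate means.
Mean of replicates: (31.58 + 32.63 + 34.73 + 30.92 + 32.92 + 32.39 + 33.99 + 34.83 + 33.25 + 33.36 + 36.94 + 35.81) / 12 = 403.35000 / 12 = 33.61250
Sum of squared deviations: (−2.03250)² + (−0.98250)² + (+1.11750)² + (−2.69250)² + (−0.69250)² + (−1.22250)² + (+0.37750)² + (+1.21750)² + (−0.36250)² + (−0.25250)² + (+3.32750)² + (+2.19750)² = 33.29002
Variance = 33.29002 / 12 = 2.77417
SE* = √2.77417

SE* = 1.6656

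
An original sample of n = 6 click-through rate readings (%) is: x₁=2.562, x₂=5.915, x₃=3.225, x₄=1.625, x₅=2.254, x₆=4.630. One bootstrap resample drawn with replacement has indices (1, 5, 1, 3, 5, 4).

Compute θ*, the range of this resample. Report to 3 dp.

Resample values: 2.562, 2.254, 2.562, 3.225, 2.254, 1.625.
Range = 3.225 − 1.625 = 1.600

θ* = 1.600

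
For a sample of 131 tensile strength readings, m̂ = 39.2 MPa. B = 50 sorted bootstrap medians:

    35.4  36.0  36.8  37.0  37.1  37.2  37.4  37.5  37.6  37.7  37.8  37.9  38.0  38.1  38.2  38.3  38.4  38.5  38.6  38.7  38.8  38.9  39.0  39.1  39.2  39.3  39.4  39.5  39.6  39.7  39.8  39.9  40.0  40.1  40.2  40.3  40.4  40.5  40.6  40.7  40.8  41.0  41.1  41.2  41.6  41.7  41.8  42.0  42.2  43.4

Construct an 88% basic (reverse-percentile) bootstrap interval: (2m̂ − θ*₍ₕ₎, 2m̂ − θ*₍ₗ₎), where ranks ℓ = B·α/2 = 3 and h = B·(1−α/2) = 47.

(36.6, 41.6)

Percentile endpoints at ranks 3 and 47: θ*₍3₎ = 36.8, θ*₍47₎ = 41.8.
Basic interval reflects these around m̂:
  lower = 2 × 39.2 − 41.8 = 36.6
  upper = 2 × 39.2 − 36.8 = 41.6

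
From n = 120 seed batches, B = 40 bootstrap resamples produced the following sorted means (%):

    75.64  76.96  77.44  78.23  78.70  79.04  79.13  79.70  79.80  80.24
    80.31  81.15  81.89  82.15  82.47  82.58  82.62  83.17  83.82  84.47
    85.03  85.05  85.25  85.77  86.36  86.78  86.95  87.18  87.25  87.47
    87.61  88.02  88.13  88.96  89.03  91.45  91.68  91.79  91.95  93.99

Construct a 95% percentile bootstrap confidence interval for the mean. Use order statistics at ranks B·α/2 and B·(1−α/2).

α = 0.05; lower rank = 40 × 0.025 = 1; upper rank = 40 × 0.975 = 39.
The 1st smallest replicate is 75.64; the 39th is 91.95.

(75.64, 91.95)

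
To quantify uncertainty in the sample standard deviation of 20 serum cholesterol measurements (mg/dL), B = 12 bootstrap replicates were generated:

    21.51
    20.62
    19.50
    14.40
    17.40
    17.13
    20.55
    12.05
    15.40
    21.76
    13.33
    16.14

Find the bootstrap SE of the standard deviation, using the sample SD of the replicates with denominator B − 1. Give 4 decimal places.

Bootstrap SE is the standard deviation of the 12 replicate standard deviations.
Mean of replicates: (21.51 + 20.62 + 19.50 + 14.40 + 17.40 + 17.13 + 20.55 + 12.05 + 15.40 + 21.76 + 13.33 + 16.14) / 12 = 209.79000 / 12 = 17.48250
Sum of squared deviations: (+4.02750)² + (+3.13750)² + (+2.01750)² + (−3.08250)² + (−0.08250)² + (−0.35250)² + (+3.06750)² + (−5.43250)² + (−2.08250)² + (+4.27750)² + (−4.15250)² + (−1.34250)² = 120.36883
Variance = 120.36883 / 11 = 10.94262
SE* = √10.94262

SE* = 3.3080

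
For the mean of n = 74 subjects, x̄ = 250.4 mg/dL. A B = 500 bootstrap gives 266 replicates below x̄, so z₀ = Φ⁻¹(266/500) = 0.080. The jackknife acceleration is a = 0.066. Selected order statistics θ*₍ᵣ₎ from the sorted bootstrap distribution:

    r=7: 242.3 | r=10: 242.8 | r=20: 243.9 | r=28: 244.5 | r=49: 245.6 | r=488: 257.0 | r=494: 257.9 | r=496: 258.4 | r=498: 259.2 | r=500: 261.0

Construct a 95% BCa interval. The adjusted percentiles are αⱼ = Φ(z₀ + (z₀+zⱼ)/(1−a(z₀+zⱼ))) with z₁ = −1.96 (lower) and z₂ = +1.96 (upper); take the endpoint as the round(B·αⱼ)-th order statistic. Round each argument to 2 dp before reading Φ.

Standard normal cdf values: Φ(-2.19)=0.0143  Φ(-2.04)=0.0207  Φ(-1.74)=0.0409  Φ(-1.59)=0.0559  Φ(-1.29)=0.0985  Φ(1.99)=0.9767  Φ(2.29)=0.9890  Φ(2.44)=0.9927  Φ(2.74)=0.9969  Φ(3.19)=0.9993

(244.5, 258.4)

Lower: z₀ + z₁ = 0.080 + (-1.960) = -1.880; 1 − a(z₀+z₁) = 1 − (0.066)(-1.880) = 1.1241; argument = 0.080 + (-1.880)/1.1241 = -1.5925 → -1.59.
α₁ = Φ(-1.59) = 0.0559; rank = round(500 × 0.0559) = 28; θ*₍28₎ = 244.5.
Upper: z₀ + z₂ = 2.040; 1 − a(z₀+z₂) = 0.8654; argument = 2.4374 → 2.44; α₂ = 0.9927; rank = 496; θ*₍496₎ = 258.4.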